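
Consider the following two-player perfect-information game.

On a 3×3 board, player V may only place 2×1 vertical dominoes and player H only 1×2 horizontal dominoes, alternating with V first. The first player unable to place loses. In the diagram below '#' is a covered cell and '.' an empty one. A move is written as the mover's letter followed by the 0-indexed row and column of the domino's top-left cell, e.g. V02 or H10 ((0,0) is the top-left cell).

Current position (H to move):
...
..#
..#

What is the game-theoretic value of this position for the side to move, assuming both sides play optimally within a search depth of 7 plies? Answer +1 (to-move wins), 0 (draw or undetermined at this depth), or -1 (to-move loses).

value(.../..#/..#, H) = +1

[.../..#/..#] H move#1: H00:-1/##./..#/..#, H01:-1/.##/..#/..#, H10:+1/.../###/..#*, H20:-1/.../..#/###
[.../###/..#] end (terminal -1, V#2); searched .../..#/..# to 7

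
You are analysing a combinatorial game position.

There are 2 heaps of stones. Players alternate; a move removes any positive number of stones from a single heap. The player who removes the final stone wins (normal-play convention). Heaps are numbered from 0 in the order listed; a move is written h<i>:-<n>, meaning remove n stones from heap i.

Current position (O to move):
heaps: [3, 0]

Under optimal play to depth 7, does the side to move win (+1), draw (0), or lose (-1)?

ply 1, O at (3,0) | h0:-1=-1→(2,0); h0:-2=-1→(1,0); h0:-3=+1→(0,0)*
ply 2: (0,0) is terminal -1 (X); from (3,0) depth 7

value((3,0), O) = +1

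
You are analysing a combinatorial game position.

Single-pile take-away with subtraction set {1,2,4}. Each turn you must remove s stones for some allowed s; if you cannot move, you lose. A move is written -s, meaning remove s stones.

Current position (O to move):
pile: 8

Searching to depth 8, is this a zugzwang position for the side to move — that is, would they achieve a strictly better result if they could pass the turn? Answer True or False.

zugzwang(8, O) = False

[8] O move#1: -1:-1/7, -2:+1/6*, -4:-1/4
[6] X move#2: -1:-1/5*, -2:-1/4, -4:-1/2
[5] O move#3: -1:-1/4, -2:+1/3*, -4:-1/1
[3] X move#4: -1:-1/2*, -2:-1/1
[2] O move#5: -1:-1/1, -2:+1/0*
[0] end (terminal -1, X#6); searched 8 to 8
if O skipped the turn, X would face:
~ [8] X move#1: -1:-1/7, -2:+1/6*, -4:-1/4
~ [6] O move#2: -1:-1/5*, -2:-1/4, -4:-1/2
~ [5] X move#3: -1:-1/4, -2:+1/3*, -4:-1/1
~ [3] O move#4: -1:-1/2*, -2:-1/1
~ [2] X move#5: -1:-1/1, -2:+1/0*
~ [0] end (terminal -1, O#6); searched 8 to 8
compare (O): move=+1 vs pass=-1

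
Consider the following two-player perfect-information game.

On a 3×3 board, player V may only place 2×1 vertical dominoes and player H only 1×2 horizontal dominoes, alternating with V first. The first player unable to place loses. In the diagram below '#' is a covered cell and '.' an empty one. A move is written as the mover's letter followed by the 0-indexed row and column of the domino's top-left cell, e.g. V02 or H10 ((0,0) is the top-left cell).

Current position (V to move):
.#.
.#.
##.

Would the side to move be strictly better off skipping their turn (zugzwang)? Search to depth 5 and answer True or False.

zugzwang(.#./.#./##., V) = False

ply 1, V at .#./.#./##. | V00=+1→##./##./##.*; V02=+1→.##/.##/##.; V12=+1→.#./.##/###
ply 2: ##./##./##. is terminal -1 (H); from .#./.#./##. depth 5
suppose V passes — search the same position with H to move:
pass> ply 1: .#./.#./##. is terminal -1 (H); from .#./.#./##. depth 5
for V: play +1, pass +1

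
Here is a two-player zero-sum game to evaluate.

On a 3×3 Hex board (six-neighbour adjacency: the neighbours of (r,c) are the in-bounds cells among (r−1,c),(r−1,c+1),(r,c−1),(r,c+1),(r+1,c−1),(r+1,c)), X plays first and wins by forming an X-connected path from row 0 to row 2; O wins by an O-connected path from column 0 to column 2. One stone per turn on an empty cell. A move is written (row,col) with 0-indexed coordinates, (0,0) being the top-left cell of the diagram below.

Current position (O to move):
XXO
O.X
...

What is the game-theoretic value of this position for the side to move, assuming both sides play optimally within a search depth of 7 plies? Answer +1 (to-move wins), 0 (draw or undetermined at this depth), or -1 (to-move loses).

value(XXO/O.X/..., O) = +1

p1 O@[XXO/O.X/...]: (1,1)[XXO/OOX/...]+1* (2,0)[XXO/O.X/O..]-1 (2,1)[XXO/O.X/.O.]-1 (2,2)[XXO/O.X/..O]-1
p2 X@[XXO/OOX/...] terminal -1; root [XXO/O.X/...] d7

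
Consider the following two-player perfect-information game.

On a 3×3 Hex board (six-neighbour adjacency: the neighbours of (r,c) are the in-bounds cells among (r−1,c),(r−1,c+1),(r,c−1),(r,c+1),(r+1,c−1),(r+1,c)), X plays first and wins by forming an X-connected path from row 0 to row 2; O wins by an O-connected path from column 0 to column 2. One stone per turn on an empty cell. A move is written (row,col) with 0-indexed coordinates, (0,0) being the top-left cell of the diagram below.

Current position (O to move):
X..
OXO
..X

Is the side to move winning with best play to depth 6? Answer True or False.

O winning at [X../OXO/..X]: False

[X../OXO/..X] O move#1: (0,1):-1/XO./OXO/..X*, (0,2):-1/X.O/OXO/..X, (2,0):-1/X../OXO/O.X, (2,1):-1/X../OXO/.OX
[XO./OXO/..X] X move#2: (0,2):+1/XOX/OXO/..X*, (2,0):-1/XO./OXO/X.X, (2,1):-1/XO./OXO/.XX
[XOX/OXO/..X] O move#3: (2,0):-1/XOX/OXO/O.X*, (2,1):-1/XOX/OXO/.OX
[XOX/OXO/O.X] X move#4: (2,1):+1/XOX/OXO/OXX*
[XOX/OXO/OXX] end (terminal -1, O#5); searched X../OXO/..X to 6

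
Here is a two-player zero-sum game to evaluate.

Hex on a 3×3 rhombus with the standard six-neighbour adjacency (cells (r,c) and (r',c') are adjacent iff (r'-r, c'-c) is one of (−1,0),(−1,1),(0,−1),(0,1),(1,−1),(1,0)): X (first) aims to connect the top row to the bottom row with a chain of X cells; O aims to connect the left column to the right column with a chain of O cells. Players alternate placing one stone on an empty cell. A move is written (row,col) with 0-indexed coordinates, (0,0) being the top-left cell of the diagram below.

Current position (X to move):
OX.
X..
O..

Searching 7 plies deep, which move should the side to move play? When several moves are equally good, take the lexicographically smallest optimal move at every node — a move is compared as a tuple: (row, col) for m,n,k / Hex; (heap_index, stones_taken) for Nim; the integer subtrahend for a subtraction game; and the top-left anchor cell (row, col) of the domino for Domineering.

[OX./X../O..] X move#1: (0,2):-1/OXX/X../O.., (1,1):-1/OX./XX./O.., (1,2):+1/OX./X.X/O..*, (2,1):-1/OX./X../OX., (2,2):-1/OX./X../O.X
[OX./X.X/O..] O move#2: (0,2):-1/OXO/X.X/O..*, (1,1):-1/OX./XOX/O.., (2,1):-1/OX./X.X/OO., (2,2):-1/OX./X.X/O.O
[OXO/X.X/O..] X move#3: (1,1):+1/OXO/XXX/O..*, (2,1):-1/OXO/X.X/OX., (2,2):-1/OXO/X.X/O.X
[OXO/XXX/O..] O move#4: (2,1):-1/OXO/XXX/OO.*, (2,2):-1/OXO/XXX/O.O
[OXO/XXX/OO.] X move#5: (2,2):+1/OXO/XXX/OOX*
[OXO/XXX/OOX] end (terminal -1, O#6); searched OX./X../O.. to 7

X's best at [OX./X../O..]: (1,2)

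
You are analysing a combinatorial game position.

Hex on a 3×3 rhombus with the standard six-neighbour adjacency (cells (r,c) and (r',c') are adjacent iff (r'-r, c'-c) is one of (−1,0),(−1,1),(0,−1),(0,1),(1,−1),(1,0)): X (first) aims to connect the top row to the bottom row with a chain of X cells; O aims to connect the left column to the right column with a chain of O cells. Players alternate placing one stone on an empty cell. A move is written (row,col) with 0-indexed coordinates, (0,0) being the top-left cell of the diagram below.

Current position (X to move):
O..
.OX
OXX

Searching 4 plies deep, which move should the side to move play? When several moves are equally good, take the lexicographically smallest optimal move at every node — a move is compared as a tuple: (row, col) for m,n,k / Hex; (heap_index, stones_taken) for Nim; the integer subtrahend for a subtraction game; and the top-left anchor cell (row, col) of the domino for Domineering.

X's best at [O../.OX/OXX]: (0,2)

ply 1, X at O../.OX/OXX | (0,1)=-1→OX./.OX/OXX; (0,2)=+1→O.X/.OX/OXX*; (1,0)=-1→O../XOX/OXX
ply 2: O.X/.OX/OXX is terminal -1 (O); from O../.OX/OXX depth 4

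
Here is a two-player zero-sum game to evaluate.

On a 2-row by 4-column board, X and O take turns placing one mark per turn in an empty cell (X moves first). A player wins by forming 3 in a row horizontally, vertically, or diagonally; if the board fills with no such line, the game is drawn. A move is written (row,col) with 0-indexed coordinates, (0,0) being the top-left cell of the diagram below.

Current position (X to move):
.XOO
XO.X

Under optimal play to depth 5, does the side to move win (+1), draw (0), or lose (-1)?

value(.XOO/XO.X, X) = 0

[.XOO/XO.X] X move#1: (0,0):+0/XXOO/XO.X*, (1,2):+0/.XOO/XOXX
[XXOO/XO.X] O move#2: (1,2):+0/XXOO/XOOX*
[XXOO/XOOX] end (terminal +0, X#3); searched .XOO/XO.X to 5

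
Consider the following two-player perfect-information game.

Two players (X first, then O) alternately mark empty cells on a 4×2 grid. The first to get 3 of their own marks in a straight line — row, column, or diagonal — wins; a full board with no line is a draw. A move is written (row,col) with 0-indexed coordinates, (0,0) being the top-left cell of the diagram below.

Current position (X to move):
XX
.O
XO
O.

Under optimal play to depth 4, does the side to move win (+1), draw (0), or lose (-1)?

p1 X@[XX/.O/XO/O.]: (1,0)[XX/XO/XO/O.]+1* (3,1)[XX/.O/XO/OX]+0
p2 O@[XX/XO/XO/O.] terminal -1; root [XX/.O/XO/O.] d4

value(XX/.O/XO/O., X) = +1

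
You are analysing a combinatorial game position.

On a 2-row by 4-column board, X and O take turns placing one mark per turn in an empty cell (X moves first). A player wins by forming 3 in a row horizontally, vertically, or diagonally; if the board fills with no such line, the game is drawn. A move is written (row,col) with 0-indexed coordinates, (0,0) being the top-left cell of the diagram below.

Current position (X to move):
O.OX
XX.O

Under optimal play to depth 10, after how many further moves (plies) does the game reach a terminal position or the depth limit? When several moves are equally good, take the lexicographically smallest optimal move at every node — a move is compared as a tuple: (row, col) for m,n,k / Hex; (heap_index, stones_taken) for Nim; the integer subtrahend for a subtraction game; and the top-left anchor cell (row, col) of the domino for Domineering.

ply 1, X at O.OX/XX.O | (0,1)=+0→OXOX/XX.O; (1,2)=+1→O.OX/XXXO*
ply 2: O.OX/XXXO is terminal -1 (O); from O.OX/XX.O depth 10

PV length from [O.OX/XX.O]: 1 ply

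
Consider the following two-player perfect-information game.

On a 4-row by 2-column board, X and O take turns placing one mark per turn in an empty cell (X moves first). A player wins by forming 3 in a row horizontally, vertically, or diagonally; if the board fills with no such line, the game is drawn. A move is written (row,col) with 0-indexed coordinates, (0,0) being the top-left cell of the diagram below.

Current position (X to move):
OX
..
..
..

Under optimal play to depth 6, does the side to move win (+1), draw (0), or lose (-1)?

value(OX/../../.., X) = 0

[OX/../../..] X move#1: (1,0):+0/OX/X./../..*, (1,1):+0/OX/.X/../.., (2,0):+0/OX/../X./.., (2,1):+0/OX/../.X/.., (3,0):+0/OX/../../X., (3,1):+0/OX/../../.X
[OX/X./../..] O move#2: (1,1):+0/OX/XO/../..*, (2,0):+0/OX/X./O./.., (2,1):+0/OX/X./.O/.., (3,0):+0/OX/X./../O., (3,1):+0/OX/X./../.O
[OX/XO/../..] X move#3: (2,0):+0/OX/XO/X./..*, (2,1):+0/OX/XO/.X/.., (3,0):+0/OX/XO/../X., (3,1):+0/OX/XO/../.X
[OX/XO/X./..] O move#4: (2,1):-1/OX/XO/XO/.., (3,0):+0/OX/XO/X./O.*, (3,1):-1/OX/XO/X./.O
[OX/XO/X./O.] X move#5: (2,1):+0/OX/XO/XX/O.*, (3,1):+0/OX/XO/X./OX
[OX/XO/XX/O.] O move#6: (3,1):+0/OX/XO/XX/OO*
[OX/XO/XX/OO] end (terminal +0, X#7); searched OX/../../.. to 6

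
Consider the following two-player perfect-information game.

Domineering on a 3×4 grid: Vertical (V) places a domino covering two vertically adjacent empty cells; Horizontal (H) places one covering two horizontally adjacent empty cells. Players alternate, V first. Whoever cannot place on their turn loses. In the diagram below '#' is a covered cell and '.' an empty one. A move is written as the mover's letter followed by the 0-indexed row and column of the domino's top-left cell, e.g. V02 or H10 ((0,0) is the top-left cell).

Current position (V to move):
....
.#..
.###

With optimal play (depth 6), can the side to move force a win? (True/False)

ply 1, V at ..../.#../.### | V00=-1→#.../##../.###; V02=+1→..#./.##./.###*; V03=+1→...#/.#.#/.###; V10=-1→..../##../####
ply 2, H at ..#./.##./.### | H00=-1→###./.##./.###*
ply 3, V at ###./.##./.### | V03=+1→####/.###/.###*; V10=+1→###./###./####
ply 4: ####/.###/.### is terminal -1 (H); from ..../.#../.### depth 6

V winning at [..../.#../.###]: True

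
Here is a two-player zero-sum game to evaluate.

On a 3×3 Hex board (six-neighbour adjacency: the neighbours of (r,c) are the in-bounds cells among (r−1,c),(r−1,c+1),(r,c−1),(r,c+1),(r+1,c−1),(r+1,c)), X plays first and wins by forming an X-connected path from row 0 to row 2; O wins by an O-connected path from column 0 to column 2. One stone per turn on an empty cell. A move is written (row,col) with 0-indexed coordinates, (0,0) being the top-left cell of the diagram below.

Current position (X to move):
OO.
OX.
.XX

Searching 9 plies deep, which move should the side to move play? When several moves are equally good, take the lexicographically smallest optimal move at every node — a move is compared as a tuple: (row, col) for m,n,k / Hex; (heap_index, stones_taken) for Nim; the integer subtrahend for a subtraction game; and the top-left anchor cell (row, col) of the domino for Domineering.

ply 1, X at OO./OX./.XX | (0,2)=+1→OOX/OX./.XX*; (1,2)=-1→OO./OXX/.XX; (2,0)=-1→OO./OX./XXX
ply 2: OOX/OX./.XX is terminal -1 (O); from OO./OX./.XX depth 9

X's best at [OO./OX./.XX]: (0,2)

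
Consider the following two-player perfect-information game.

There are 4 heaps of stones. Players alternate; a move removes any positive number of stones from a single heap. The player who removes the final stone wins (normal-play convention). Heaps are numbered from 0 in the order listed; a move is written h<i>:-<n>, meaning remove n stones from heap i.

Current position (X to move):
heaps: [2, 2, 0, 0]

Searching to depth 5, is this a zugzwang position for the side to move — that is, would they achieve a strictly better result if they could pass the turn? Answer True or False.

zugzwang((2,2,0,0), X) = True

[(2,2,0,0)] X move#1: h0:-1:-1/(1,2,0,0)*, h0:-2:-1/(0,2,0,0), h1:-1:-1/(2,1,0,0), h1:-2:-1/(2,0,0,0)
[(1,2,0,0)] O move#2: h0:-1:-1/(0,2,0,0), h1:-1:+1/(1,1,0,0)*, h1:-2:-1/(1,0,0,0)
[(1,1,0,0)] X move#3: h0:-1:-1/(0,1,0,0)*, h1:-1:-1/(1,0,0,0)
[(0,1,0,0)] O move#4: h1:-1:+1/(0,0,0,0)*
[(0,0,0,0)] end (terminal -1, X#5); searched (2,2,0,0) to 5
suppose X passes — search the same position with O to move:
pass> [(2,2,0,0)] O move#1: h0:-1:-1/(1,2,0,0)*, h0:-2:-1/(0,2,0,0), h1:-1:-1/(2,1,0,0), h1:-2:-1/(2,0,0,0)
pass> [(1,2,0,0)] X move#2: h0:-1:-1/(0,2,0,0), h1:-1:+1/(1,1,0,0)*, h1:-2:-1/(1,0,0,0)
pass> [(1,1,0,0)] O move#3: h0:-1:-1/(0,1,0,0)*, h1:-1:-1/(1,0,0,0)
pass> [(0,1,0,0)] X move#4: h1:-1:+1/(0,0,0,0)*
pass> [(0,0,0,0)] end (terminal -1, O#5); searched (2,2,0,0) to 5
for X: play -1, pass +1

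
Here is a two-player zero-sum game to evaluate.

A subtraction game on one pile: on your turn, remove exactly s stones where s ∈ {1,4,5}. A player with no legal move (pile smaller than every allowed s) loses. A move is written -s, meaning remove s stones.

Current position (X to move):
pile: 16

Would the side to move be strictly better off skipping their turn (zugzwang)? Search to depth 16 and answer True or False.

zugzwang(16, X) = True

[16] X move#1: -1:-1/15*, -4:-1/12, -5:-1/11
[15] O move#2: -1:-1/14, -4:-1/11, -5:+1/10*
[10] X move#3: -1:-1/9*, -4:-1/6, -5:-1/5
[9] O move#4: -1:+1/8*, -4:-1/5, -5:-1/4
[8] X move#5: -1:-1/7*, -4:-1/4, -5:-1/3
[7] O move#6: -1:-1/6, -4:-1/3, -5:+1/2*
[2] X move#7: -1:-1/1*
[1] O move#8: -1:+1/0*
[0] end (terminal -1, X#9); searched 16 to 16
suppose X passes — search the same position with O to move:
pass> [16] O move#1: -1:-1/15*, -4:-1/12, -5:-1/11
pass> [15] X move#2: -1:-1/14, -4:-1/11, -5:+1/10*
pass> [10] O move#3: -1:-1/9*, -4:-1/6, -5:-1/5
pass> [9] X move#4: -1:+1/8*, -4:-1/5, -5:-1/4
pass> [8] O move#5: -1:-1/7*, -4:-1/4, -5:-1/3
pass> [7] X move#6: -1:-1/6, -4:-1/3, -5:+1/2*
pass> [2] O move#7: -1:-1/1*
pass> [1] X move#8: -1:+1/0*
pass> [0] end (terminal -1, O#9); searched 16 to 16
for X: play -1, pass +1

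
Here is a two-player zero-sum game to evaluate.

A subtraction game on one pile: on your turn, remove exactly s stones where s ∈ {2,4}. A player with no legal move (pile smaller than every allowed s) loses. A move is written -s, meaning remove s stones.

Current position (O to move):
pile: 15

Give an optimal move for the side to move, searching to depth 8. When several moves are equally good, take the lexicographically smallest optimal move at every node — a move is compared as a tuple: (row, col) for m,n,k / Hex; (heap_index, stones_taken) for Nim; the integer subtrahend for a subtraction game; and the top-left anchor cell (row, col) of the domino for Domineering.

O's best at [15]: -2

[15] O move#1: -2:+1/13*, -4:-1/11
[13] X move#2: -2:-1/11*, -4:-1/9
[11] O move#3: -2:-1/9, -4:+1/7*
[7] X move#4: -2:-1/5*, -4:-1/3
[5] O move#5: -2:-1/3, -4:+1/1*
[1] end (terminal -1, X#6); searched 15 to 8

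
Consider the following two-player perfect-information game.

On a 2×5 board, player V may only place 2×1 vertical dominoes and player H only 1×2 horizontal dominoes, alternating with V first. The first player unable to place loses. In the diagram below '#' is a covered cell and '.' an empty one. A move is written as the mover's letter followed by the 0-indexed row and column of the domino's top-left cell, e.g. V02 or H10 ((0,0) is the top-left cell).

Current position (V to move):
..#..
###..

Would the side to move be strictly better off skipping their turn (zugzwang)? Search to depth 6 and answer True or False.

[..#../###..] V move#1: V03:+1/..##./####.*, V04:+1/..#.#/###.#
[..##./####.] H move#2: H00:-1/####./####.*
[####./####.] V move#3: V04:+1/#####/#####*
[#####/#####] end (terminal -1, H#4); searched ..#../###.. to 6
pass branch (H moves first from the same position):
  | [..#../###..] H move#1: H00:-1/###../###.., H03:+1/..###/###..*, H13:+1/..#../#####
  | [..###/###..] end (terminal -1, V#2); searched ..#../###.. to 6
V moving scores +1; V passing scores -1

zugzwang(..#../###.., V) = False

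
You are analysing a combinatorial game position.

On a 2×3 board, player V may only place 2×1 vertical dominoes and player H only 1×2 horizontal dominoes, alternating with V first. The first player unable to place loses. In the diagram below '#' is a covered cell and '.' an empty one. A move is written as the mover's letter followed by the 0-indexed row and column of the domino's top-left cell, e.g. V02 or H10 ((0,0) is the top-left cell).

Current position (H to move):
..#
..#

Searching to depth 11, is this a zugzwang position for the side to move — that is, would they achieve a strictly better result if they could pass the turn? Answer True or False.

zugzwang(..#/..#, H) = False

ply 1, H at ..#/..# | H00=+1→###/..#*; H10=+1→..#/###
ply 2: ###/..# is terminal -1 (V); from ..#/..# depth 11
suppose H passes — search the same position with V to move:
pass> ply 1, V at ..#/..# | V00=+1→#.#/#.#*; V01=+1→.##/.##
pass> ply 2: #.#/#.# is terminal -1 (H); from ..#/..# depth 11
for H: play +1, pass -1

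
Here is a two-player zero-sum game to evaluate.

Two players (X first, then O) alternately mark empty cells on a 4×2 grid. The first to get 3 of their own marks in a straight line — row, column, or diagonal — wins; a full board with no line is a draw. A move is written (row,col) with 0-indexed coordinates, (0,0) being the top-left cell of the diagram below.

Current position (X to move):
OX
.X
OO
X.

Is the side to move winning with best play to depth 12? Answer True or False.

p1 X@[OX/.X/OO/X.]: (1,0)[OX/XX/OO/X.]+0* (3,1)[OX/.X/OO/XX]-1
p2 O@[OX/XX/OO/X.]: (3,1)[OX/XX/OO/XO]+0*
p3 X@[OX/XX/OO/XO] terminal +0; root [OX/.X/OO/X.] d12

X winning at [OX/.X/OO/X.]: False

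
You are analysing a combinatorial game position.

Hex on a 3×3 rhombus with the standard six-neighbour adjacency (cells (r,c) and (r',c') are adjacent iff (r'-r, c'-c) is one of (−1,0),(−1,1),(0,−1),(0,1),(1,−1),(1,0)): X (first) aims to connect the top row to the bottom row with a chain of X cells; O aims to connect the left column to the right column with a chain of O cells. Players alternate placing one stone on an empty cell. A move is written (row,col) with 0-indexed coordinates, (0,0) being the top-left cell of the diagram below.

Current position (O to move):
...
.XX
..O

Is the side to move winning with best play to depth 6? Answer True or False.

O winning at [.../.XX/..O]: False

p1 O@[.../.XX/..O]: (0,0)[O../.XX/..O]-1* (0,1)[.O./.XX/..O]-1 (0,2)[..O/.XX/..O]-1 (1,0)[.../OXX/..O]-1 (2,0)[.../.XX/O.O]-1 (2,1)[.../.XX/.OO]-1
p2 X@[O../.XX/..O]: (0,1)[OX./.XX/..O]+1* (0,2)[O.X/.XX/..O]+1 (1,0)[O../XXX/..O]+1 (2,0)[O../.XX/X.O]+1 (2,1)[O../.XX/.XO]+1
p3 O@[OX./.XX/..O]: (0,2)[OXO/.XX/..O]-1* (1,0)[OX./OXX/..O]-1 (2,0)[OX./.XX/O.O]-1 (2,1)[OX./.XX/.OO]-1
p4 X@[OXO/.XX/..O]: (1,0)[OXO/XXX/..O]+1* (2,0)[OXO/.XX/X.O]+1 (2,1)[OXO/.XX/.XO]+1
p5 O@[OXO/XXX/..O]: (2,0)[OXO/XXX/O.O]-1* (2,1)[OXO/XXX/.OO]-1
p6 X@[OXO/XXX/O.O]: (2,1)[OXO/XXX/OXO]+1*
p7 O@[OXO/XXX/OXO] terminal -1; root [.../.XX/..O] d6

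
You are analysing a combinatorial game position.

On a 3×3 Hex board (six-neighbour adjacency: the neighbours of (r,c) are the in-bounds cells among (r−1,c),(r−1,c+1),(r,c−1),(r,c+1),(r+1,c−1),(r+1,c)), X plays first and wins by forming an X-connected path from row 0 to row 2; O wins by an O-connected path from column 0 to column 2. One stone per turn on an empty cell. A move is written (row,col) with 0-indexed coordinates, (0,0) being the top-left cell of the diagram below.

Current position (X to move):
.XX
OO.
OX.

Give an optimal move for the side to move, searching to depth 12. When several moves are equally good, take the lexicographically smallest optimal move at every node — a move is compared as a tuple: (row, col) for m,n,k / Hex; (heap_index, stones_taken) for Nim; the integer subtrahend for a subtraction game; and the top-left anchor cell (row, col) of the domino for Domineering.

X's best at [.XX/OO./OX.]: (1,2)

p1 X@[.XX/OO./OX.]: (0,0)[XXX/OO./OX.]-1 (1,2)[.XX/OOX/OX.]+1* (2,2)[.XX/OO./OXX]-1
p2 O@[.XX/OOX/OX.] terminal -1; root [.XX/OO./OX.] d12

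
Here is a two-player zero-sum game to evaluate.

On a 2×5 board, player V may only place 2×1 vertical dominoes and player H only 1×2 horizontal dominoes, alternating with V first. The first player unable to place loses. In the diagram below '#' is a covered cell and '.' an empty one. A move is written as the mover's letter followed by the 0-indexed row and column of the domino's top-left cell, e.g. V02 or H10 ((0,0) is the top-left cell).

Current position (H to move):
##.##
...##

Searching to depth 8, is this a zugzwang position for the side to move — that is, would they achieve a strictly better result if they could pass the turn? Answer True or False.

zugzwang(##.##/...##, H) = False

[##.##/...##] H move#1: H10:-1/##.##/##.##, H11:+1/##.##/.####*
[##.##/.####] end (terminal -1, V#2); searched ##.##/...## to 8
pass branch (V moves first from the same position):
  | [##.##/...##] V move#1: V02:-1/#####/..###*
  | [#####/..###] H move#2: H10:+1/#####/#####*
  | [#####/#####] end (terminal -1, V#3); searched ##.##/...## to 8
H moving scores +1; H passing scores +1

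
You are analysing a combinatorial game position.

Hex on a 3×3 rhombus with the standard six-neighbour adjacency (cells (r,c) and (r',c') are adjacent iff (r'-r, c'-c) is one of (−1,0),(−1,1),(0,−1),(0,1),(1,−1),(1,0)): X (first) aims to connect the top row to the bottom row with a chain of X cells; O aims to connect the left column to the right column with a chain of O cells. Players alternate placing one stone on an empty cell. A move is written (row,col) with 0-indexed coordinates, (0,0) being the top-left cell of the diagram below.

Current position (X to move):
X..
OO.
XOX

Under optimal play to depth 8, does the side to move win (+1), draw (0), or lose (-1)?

value(X../OO./XOX, X) = -1

p1 X@[X../OO./XOX]: (0,1)[XX./OO./XOX]-1* (0,2)[X.X/OO./XOX]-1 (1,2)[X../OOX/XOX]-1
p2 O@[XX./OO./XOX]: (0,2)[XXO/OO./XOX]+1* (1,2)[XX./OOO/XOX]+1
p3 X@[XXO/OO./XOX] terminal -1; root [X../OO./XOX] d8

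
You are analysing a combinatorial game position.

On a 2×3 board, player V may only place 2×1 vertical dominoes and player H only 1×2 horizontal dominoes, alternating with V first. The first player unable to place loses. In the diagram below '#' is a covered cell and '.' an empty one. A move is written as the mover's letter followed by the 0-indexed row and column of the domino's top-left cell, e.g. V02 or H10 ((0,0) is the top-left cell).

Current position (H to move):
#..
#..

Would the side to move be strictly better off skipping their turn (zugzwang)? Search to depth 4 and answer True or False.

zugzwang(#../#.., H) = False

p1 H@[#../#..]: H01[###/#..]+1* H11[#../###]+1
p2 V@[###/#..] terminal -1; root [#../#..] d4
if H skipped the turn, V would face:
~ p1 V@[#../#..]: V01[##./##.]+1* V02[#.#/#.#]+1
~ p2 H@[##./##.] terminal -1; root [#../#..] d4
compare (H): move=+1 vs pass=-1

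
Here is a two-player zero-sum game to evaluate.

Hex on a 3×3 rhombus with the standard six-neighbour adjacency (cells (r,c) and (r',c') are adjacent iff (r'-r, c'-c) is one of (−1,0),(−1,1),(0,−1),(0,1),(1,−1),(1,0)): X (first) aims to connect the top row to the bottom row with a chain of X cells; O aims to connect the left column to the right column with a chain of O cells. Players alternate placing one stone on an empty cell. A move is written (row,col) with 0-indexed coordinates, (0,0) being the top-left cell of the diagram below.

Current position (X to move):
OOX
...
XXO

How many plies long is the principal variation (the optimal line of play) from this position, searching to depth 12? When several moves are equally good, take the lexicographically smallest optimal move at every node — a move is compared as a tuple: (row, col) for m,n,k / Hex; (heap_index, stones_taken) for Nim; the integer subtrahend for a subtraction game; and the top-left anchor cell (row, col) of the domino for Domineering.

p1 X@[OOX/.../XXO]: (1,0)[OOX/X../XXO]+1* (1,1)[OOX/.X./XXO]+1 (1,2)[OOX/..X/XXO]+1
p2 O@[OOX/X../XXO]: (1,1)[OOX/XO./XXO]-1* (1,2)[OOX/X.O/XXO]-1
p3 X@[OOX/XO./XXO]: (1,2)[OOX/XOX/XXO]+1*
p4 O@[OOX/XOX/XXO] terminal -1; root [OOX/.../XXO] d12

PV length from [OOX/.../XXO]: 3 plies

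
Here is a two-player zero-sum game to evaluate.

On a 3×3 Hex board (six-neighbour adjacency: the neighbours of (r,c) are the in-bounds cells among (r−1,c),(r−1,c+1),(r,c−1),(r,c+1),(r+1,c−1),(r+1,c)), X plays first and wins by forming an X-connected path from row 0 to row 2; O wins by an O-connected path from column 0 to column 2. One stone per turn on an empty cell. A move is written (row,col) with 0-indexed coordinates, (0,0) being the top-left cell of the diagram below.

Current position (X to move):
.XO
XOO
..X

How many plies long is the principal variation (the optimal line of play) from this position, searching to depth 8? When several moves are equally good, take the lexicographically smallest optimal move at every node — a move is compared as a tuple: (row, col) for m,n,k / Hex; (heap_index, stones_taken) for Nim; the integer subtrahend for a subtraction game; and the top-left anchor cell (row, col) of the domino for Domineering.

p1 X@[.XO/XOO/..X]: (0,0)[XXO/XOO/..X]-1 (2,0)[.XO/XOO/X.X]+1* (2,1)[.XO/XOO/.XX]-1
p2 O@[.XO/XOO/X.X] terminal -1; root [.XO/XOO/..X] d8

PV length from [.XO/XOO/..X]: 1 ply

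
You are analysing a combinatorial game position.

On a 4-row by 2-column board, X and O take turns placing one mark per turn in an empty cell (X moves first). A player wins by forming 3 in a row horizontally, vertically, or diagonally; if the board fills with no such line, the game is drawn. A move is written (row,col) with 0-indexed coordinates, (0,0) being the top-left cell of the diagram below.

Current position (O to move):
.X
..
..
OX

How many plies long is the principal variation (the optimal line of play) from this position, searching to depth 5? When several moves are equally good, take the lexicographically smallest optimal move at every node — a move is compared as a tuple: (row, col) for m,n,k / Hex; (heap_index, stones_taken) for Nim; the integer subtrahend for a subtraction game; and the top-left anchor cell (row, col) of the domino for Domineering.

ply 1, O at .X/../../OX | (0,0)=+0→OX/../../OX*; (1,0)=+0→.X/O./../OX; (1,1)=+0→.X/.O/../OX; (2,0)=+0→.X/../O./OX; (2,1)=+0→.X/../.O/OX
ply 2, X at OX/../../OX | (1,0)=+0→OX/X./../OX*; (1,1)=+0→OX/.X/../OX; (2,0)=+0→OX/../X./OX; (2,1)=+0→OX/../.X/OX
ply 3, O at OX/X./../OX | (1,1)=+0→OX/XO/../OX*; (2,0)=+0→OX/X./O./OX; (2,1)=+0→OX/X./.O/OX
ply 4, X at OX/XO/../OX | (2,0)=+0→OX/XO/X./OX*; (2,1)=+0→OX/XO/.X/OX
ply 5, O at OX/XO/X./OX | (2,1)=+0→OX/XO/XO/OX*
ply 6: OX/XO/XO/OX is terminal +0 (X); from .X/../../OX depth 5

PV length from [.X/../../OX]: 5 plies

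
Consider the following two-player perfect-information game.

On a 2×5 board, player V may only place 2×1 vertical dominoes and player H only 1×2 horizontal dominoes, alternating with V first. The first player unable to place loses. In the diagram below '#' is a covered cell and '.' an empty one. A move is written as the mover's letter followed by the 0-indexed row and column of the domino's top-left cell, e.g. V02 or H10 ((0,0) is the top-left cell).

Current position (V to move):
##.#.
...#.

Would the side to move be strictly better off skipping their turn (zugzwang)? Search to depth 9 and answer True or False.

ply 1, V at ##.#./...#. | V02=+1→####./..##.*; V04=-1→##.##/...##
ply 2, H at ####./..##. | H10=-1→####./####.*
ply 3, V at ####./####. | V04=+1→#####/#####*
ply 4: #####/##### is terminal -1 (H); from ##.#./...#. depth 9
pass branch (H moves first from the same position):
  | ply 1, H at ##.#./...#. | H10=-1→##.#./##.#.*; H11=-1→##.#./.###.
  | ply 2, V at ##.#./##.#. | V02=+1→####./####.*; V04=+1→##.##/##.##
  | ply 3: ####./####. is terminal -1 (H); from ##.#./...#. depth 9
V moving scores +1; V passing scores +1

zugzwang(##.#./...#., V) = False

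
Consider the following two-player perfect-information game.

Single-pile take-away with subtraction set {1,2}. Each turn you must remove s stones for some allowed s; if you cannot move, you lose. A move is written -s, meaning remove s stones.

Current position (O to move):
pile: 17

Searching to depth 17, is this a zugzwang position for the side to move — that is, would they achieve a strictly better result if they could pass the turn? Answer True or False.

ply 1, O at 17 | -1=-1→16; -2=+1→15*
ply 2, X at 15 | -1=-1→14*; -2=-1→13
ply 3, O at 14 | -1=-1→13; -2=+1→12*
ply 4, X at 12 | -1=-1→11*; -2=-1→10
ply 5, O at 11 | -1=-1→10; -2=+1→9*
ply 6, X at 9 | -1=-1→8*; -2=-1→7
ply 7, O at 8 | -1=-1→7; -2=+1→6*
ply 8, X at 6 | -1=-1→5*; -2=-1→4
ply 9, O at 5 | -1=-1→4; -2=+1→3*
ply 10, X at 3 | -1=-1→2*; -2=-1→1
ply 11, O at 2 | -1=-1→1; -2=+1→0*
ply 12: 0 is terminal -1 (X); from 17 depth 17
if O skipped the turn, X would face:
~ ply 1, X at 17 | -1=-1→16; -2=+1→15*
~ ply 2, O at 15 | -1=-1→14*; -2=-1→13
~ ply 3, X at 14 | -1=-1→13; -2=+1→12*
~ ply 4, O at 12 | -1=-1→11*; -2=-1→10
~ ply 5, X at 11 | -1=-1→10; -2=+1→9*
~ ply 6, O at 9 | -1=-1→8*; -2=-1→7
~ ply 7, X at 8 | -1=-1→7; -2=+1→6*
~ ply 8, O at 6 | -1=-1→5*; -2=-1→4
~ ply 9, X at 5 | -1=-1→4; -2=+1→3*
~ ply 10, O at 3 | -1=-1→2*; -2=-1→1
~ ply 11, X at 2 | -1=-1→1; -2=+1→0*
~ ply 12: 0 is terminal -1 (O); from 17 depth 17
compare (O): move=+1 vs pass=-1

zugzwang(17, O) = False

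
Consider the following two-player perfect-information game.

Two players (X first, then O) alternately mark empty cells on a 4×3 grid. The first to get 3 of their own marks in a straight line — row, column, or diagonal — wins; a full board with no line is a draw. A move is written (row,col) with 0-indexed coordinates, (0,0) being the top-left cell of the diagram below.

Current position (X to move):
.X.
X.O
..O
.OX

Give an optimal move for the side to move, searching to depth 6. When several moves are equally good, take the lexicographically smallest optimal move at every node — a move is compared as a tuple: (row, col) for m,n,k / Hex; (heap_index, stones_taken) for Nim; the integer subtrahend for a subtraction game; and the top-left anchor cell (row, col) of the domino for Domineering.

X's best at [.X./X.O/..O/.OX]: (0,2)

ply 1, X at .X./X.O/..O/.OX | (0,0)=-1→XX./X.O/..O/.OX; (0,2)=+1→.XX/X.O/..O/.OX*; (1,1)=-1→.X./XXO/..O/.OX; (2,0)=-1→.X./X.O/X.O/.OX; (2,1)=+1→.X./X.O/.XO/.OX; (3,0)=-1→.X./X.O/..O/XOX
ply 2, O at .XX/X.O/..O/.OX | (0,0)=-1→OXX/X.O/..O/.OX*; (1,1)=-1→.XX/XOO/..O/.OX; (2,0)=-1→.XX/X.O/O.O/.OX; (2,1)=-1→.XX/X.O/.OO/.OX; (3,0)=-1→.XX/X.O/..O/OOX
ply 3, X at OXX/X.O/..O/.OX | (1,1)=+1→OXX/XXO/..O/.OX*; (2,0)=-1→OXX/X.O/X.O/.OX; (2,1)=+1→OXX/X.O/.XO/.OX; (3,0)=-1→OXX/X.O/..O/XOX
ply 4, O at OXX/XXO/..O/.OX | (2,0)=-1→OXX/XXO/O.O/.OX*; (2,1)=-1→OXX/XXO/.OO/.OX; (3,0)=-1→OXX/XXO/..O/OOX
ply 5, X at OXX/XXO/O.O/.OX | (2,1)=+1→OXX/XXO/OXO/.OX*; (3,0)=-1→OXX/XXO/O.O/XOX
ply 6: OXX/XXO/OXO/.OX is terminal -1 (O); from .X./X.O/..O/.OX depth 6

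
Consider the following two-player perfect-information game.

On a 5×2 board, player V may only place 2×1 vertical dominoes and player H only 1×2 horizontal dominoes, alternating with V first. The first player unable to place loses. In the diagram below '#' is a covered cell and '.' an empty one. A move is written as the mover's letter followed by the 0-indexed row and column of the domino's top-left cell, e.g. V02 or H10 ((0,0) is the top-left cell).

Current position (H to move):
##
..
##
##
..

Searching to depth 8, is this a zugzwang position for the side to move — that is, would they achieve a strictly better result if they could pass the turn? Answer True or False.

zugzwang(##/../##/##/.., H) = False

p1 H@[##/../##/##/..]: H10[##/##/##/##/..]+1* H40[##/../##/##/##]+1
p2 V@[##/##/##/##/..] terminal -1; root [##/../##/##/..] d8
suppose H passes — search the same position with V to move:
pass> p1 V@[##/../##/##/..] terminal -1; root [##/../##/##/..] d8
for H: play +1, pass +1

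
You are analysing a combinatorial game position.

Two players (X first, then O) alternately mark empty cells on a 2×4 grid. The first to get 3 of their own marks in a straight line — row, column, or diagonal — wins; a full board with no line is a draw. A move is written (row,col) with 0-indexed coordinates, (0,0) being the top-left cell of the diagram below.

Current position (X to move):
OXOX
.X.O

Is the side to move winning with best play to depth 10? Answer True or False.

p1 X@[OXOX/.X.O]: (1,0)[OXOX/XX.O]+0* (1,2)[OXOX/.XXO]+0
p2 O@[OXOX/XX.O]: (1,2)[OXOX/XXOO]+0*
p3 X@[OXOX/XXOO] terminal +0; root [OXOX/.X.O] d10

X winning at [OXOX/.X.O]: False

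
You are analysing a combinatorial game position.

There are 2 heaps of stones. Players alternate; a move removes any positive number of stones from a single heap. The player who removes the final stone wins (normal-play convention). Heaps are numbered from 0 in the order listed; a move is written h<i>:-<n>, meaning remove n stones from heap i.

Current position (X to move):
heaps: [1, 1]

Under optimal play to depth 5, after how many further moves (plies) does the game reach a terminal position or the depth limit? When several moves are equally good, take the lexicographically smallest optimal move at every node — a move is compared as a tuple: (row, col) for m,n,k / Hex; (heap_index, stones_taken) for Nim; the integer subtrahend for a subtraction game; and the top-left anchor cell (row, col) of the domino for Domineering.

PV length from [(1,1)]: 2 plies

[(1,1)] X move#1: h0:-1:-1/(0,1)*, h1:-1:-1/(1,0)
[(0,1)] O move#2: h1:-1:+1/(0,0)*
[(0,0)] end (terminal -1, X#3); searched (1,1) to 5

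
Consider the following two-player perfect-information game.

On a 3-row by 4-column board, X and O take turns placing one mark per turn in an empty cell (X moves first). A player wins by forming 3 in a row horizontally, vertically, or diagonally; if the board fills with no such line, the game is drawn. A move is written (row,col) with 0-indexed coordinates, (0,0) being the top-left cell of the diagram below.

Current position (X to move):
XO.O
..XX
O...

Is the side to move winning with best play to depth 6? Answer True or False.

X winning at [XO.O/..XX/O...]: True

ply 1, X at XO.O/..XX/O... | (0,2)=+1→XOXO/..XX/O...*; (1,0)=-1→XO.O/X.XX/O...; (1,1)=+1→XO.O/.XXX/O...; (2,1)=-1→XO.O/..XX/OX..; (2,2)=-1→XO.O/..XX/O.X.; (2,3)=-1→XO.O/..XX/O..X
ply 2, O at XOXO/..XX/O... | (1,0)=-1→XOXO/O.XX/O...*; (1,1)=-1→XOXO/.OXX/O...; (2,1)=-1→XOXO/..XX/OO..; (2,2)=-1→XOXO/..XX/O.O.; (2,3)=-1→XOXO/..XX/O..O
ply 3, X at XOXO/O.XX/O... | (1,1)=+1→XOXO/OXXX/O...*; (2,1)=+1→XOXO/O.XX/OX..; (2,2)=+1→XOXO/O.XX/O.X.; (2,3)=+1→XOXO/O.XX/O..X
ply 4: XOXO/OXXX/O... is terminal -1 (O); from XO.O/..XX/O... depth 6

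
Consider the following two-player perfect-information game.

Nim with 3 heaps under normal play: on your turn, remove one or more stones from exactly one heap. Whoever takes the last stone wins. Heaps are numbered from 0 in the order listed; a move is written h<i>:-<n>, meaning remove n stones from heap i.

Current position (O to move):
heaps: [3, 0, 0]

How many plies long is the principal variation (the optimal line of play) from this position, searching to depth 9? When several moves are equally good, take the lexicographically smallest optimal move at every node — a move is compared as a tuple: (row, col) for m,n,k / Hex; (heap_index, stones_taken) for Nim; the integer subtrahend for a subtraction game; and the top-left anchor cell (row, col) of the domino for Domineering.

p1 O@[(3,0,0)]: h0:-1[(2,0,0)]-1 h0:-2[(1,0,0)]-1 h0:-3[(0,0,0)]+1*
p2 X@[(0,0,0)] terminal -1; root [(3,0,0)] d9

PV length from [(3,0,0)]: 1 ply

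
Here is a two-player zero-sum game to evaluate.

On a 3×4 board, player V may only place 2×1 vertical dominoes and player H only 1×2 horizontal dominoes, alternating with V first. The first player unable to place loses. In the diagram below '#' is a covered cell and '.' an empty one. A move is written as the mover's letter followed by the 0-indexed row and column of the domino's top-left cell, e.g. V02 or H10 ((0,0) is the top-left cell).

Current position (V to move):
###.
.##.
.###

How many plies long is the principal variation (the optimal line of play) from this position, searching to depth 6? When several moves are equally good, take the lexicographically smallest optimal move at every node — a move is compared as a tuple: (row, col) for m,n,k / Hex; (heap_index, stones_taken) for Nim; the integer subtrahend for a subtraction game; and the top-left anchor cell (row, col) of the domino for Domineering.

ply 1, V at ###./.##./.### | V03=+1→####/.###/.###*; V10=+1→###./###./####
ply 2: ####/.###/.### is terminal -1 (H); from ###./.##./.### depth 6

PV length from [###./.##./.###]: 1 ply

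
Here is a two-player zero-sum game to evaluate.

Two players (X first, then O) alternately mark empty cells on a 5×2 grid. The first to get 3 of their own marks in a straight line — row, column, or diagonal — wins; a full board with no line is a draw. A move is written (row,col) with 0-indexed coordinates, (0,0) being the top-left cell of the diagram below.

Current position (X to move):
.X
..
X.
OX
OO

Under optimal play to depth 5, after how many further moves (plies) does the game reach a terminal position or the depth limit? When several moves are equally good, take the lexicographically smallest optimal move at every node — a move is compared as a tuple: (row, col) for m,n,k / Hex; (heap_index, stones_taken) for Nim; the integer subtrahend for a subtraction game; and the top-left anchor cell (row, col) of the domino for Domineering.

PV length from [.X/../X./OX/OO]: 4 plies

[.X/../X./OX/OO] X move#1: (0,0):+0/XX/../X./OX/OO*, (1,0):+0/.X/X./X./OX/OO, (1,1):+0/.X/.X/X./OX/OO, (2,1):+0/.X/../XX/OX/OO
[XX/../X./OX/OO] O move#2: (1,0):+0/XX/O./X./OX/OO*, (1,1):-1/XX/.O/X./OX/OO, (2,1):-1/XX/../XO/OX/OO
[XX/O./X./OX/OO] X move#3: (1,1):+0/XX/OX/X./OX/OO*, (2,1):+0/XX/O./XX/OX/OO
[XX/OX/X./OX/OO] O move#4: (2,1):+0/XX/OX/XO/OX/OO*
[XX/OX/XO/OX/OO] end (terminal +0, X#5); searched .X/../X./OX/OO to 5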